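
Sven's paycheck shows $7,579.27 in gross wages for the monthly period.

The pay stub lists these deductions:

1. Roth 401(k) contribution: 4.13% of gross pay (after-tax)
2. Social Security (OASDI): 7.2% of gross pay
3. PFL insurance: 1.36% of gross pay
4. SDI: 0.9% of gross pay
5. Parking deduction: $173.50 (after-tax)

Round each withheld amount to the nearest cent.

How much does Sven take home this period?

$6,375.75

SDI: $7,579.27 × 0.009 = $68.21
PFL insurance: $7,579.27 × 0.0136 = $103.08
Social Security (OASDI): $7,579.27 × 0.072 = $545.71
Roth 401(k) contribution: $7,579.27 × 0.0413 = $313.02
Parking deduction: $173.50
Total deductions = $68.21 + $103.08 + $545.71 + $313.02 + $173.50 = $1,203.52
Net pay = $7,579.27 − $1,203.52 = $6,375.75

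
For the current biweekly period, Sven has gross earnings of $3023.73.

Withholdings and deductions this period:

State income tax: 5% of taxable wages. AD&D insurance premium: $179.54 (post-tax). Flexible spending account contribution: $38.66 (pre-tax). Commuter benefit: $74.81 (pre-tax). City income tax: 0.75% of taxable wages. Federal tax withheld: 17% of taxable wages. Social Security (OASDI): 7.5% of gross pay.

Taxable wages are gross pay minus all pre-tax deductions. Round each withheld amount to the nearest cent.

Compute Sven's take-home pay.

$1841.86

Commuter benefit: $74.81
Flexible spending account contribution: $38.66
Pre-tax total = $74.81 + $38.66 = $113.47
Taxable wages = $3023.73 − $113.47 = $2910.26
Federal tax withheld: $2910.26 × 0.17 = $494.74
State income tax: $2910.26 × 0.05 = $145.51
City income tax: $2910.26 × 0.0075 = $21.83
Social Security (OASDI): $3023.73 × 0.075 = $226.78
AD&D insurance premium: $179.54
Total deductions = $74.81 + $38.66 + $494.74 + $145.51 + $21.83 + $226.78 + $179.54 = $1181.87
Net pay = $3023.73 − $1181.87 = $1841.86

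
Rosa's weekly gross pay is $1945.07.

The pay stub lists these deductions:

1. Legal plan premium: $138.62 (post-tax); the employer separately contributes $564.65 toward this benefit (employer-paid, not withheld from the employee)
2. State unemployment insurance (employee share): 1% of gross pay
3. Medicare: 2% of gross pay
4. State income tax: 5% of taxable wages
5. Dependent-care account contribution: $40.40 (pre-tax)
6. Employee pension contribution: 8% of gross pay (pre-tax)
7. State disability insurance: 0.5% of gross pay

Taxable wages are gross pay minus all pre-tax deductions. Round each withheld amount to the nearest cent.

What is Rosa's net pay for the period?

$1454.91

Employee pension contribution: $1945.07 × 0.08 = $155.61
Dependent-care account contribution: $40.40
Pre-tax total = $155.61 + $40.40 = $196.01
Taxable wages = $1945.07 − $196.01 = $1749.06
State income tax: $1749.06 × 0.05 = $87.45
State unemployment insurance (employee share): $1945.07 × 0.01 = $19.45
Medicare: $1945.07 × 0.02 = $38.90
State disability insurance: $1945.07 × 0.005 = $9.73
Legal plan premium: $138.62
(Employer's $564.65 toward legal plan premium is not withheld from the employee.)
Total deductions = $155.61 + $40.40 + $87.45 + $19.45 + $38.90 + $9.73 + $138.62 = $490.16
Net pay = $1945.07 − $490.16 = $1454.91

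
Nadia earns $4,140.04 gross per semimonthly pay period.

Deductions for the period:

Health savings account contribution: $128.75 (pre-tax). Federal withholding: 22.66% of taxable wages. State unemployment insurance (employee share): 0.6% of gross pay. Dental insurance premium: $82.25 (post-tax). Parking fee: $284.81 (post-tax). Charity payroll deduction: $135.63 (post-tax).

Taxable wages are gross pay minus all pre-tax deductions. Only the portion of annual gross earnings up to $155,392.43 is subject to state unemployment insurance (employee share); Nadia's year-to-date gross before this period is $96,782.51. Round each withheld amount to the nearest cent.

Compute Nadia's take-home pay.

$2,574.80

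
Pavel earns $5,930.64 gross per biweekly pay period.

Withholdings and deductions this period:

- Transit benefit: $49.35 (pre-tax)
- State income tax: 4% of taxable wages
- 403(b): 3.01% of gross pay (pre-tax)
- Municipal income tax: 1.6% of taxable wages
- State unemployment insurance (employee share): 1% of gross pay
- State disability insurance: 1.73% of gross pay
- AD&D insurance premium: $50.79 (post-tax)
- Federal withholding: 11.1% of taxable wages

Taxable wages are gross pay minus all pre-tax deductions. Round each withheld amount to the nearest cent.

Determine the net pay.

$4,537.72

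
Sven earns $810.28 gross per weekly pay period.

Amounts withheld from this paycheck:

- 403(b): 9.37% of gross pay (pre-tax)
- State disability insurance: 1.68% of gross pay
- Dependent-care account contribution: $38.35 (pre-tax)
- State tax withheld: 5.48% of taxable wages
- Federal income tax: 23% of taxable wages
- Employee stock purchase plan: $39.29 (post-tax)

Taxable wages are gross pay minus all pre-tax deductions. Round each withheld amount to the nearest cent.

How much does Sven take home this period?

Dependent-care account contribution: $38.35
403(b): $810.28 × 0.0937 = $75.92
Pre-tax total = $38.35 + $75.92 = $114.27
Taxable wages = $810.28 − $114.27 = $696.01
Federal income tax: $696.01 × 0.23 = $160.08
State tax withheld: $696.01 × 0.0548 = $38.14
State disability insurance: $810.28 × 0.0168 = $13.61
Employee stock purchase plan: $39.29
Total deductions = $38.35 + $75.92 + $160.08 + $38.14 + $13.61 + $39.29 = $365.39
Net pay = $810.28 − $365.39 = $444.89

$444.89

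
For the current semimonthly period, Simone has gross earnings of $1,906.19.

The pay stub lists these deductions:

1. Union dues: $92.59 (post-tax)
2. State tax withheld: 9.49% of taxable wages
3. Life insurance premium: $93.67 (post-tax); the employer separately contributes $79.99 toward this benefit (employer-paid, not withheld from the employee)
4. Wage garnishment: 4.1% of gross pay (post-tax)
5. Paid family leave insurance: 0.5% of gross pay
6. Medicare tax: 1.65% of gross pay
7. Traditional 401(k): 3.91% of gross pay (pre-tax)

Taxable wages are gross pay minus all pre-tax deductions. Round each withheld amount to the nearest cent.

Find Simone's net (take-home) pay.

Traditional 401(k): $1,906.19 × 0.0391 = $74.53
Taxable wages = $1,906.19 − $74.53 = $1,831.66
State tax withheld: $1,831.66 × 0.0949 = $173.82
Paid family leave insurance: $1,906.19 × 0.005 = $9.53
Medicare tax: $1,906.19 × 0.0165 = $31.45
Life insurance premium: $93.67
Wage garnishment: $1,906.19 × 0.041 = $78.15
Union dues: $92.59
(Employer's $79.99 toward life insurance premium is not withheld from the employee.)
Total deductions = $74.53 + $173.82 + $9.53 + $31.45 + $93.67 + $78.15 + $92.59 = $553.74
Net pay = $1,906.19 − $553.74 = $1,352.45

$1,352.45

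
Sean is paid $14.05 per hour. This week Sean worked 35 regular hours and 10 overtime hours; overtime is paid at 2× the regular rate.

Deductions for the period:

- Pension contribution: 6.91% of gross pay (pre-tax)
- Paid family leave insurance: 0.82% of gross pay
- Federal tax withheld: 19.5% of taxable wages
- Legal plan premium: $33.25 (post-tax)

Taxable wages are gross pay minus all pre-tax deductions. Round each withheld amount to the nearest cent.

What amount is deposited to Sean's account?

$539.49

Regular pay: 35 × $14.05 = $491.75
Overtime pay: 10 × $14.05 × 2 = $281.00
Gross pay = $491.75 + $281.00 = $772.75
Pension contribution: $772.75 × 0.0691 = $53.40
Taxable wages = $772.75 − $53.40 = $719.35
Federal tax withheld: $719.35 × 0.195 = $140.27
Paid family leave insurance: $772.75 × 0.0082 = $6.34
Legal plan premium: $33.25
Total deductions = $53.40 + $140.27 + $6.34 + $33.25 = $233.26
Net pay = $772.75 − $233.26 = $539.49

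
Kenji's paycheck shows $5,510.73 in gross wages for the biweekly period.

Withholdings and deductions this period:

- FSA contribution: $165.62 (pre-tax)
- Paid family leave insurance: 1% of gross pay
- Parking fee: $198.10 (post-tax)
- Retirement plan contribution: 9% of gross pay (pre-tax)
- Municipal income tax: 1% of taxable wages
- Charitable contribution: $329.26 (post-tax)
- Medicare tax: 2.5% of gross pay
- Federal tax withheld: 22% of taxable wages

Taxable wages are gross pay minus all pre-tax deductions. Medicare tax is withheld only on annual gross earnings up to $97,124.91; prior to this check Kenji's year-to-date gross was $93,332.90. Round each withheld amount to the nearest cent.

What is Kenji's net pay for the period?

$3,056.57

Retirement plan contribution: $5,510.73 × 0.09 = $495.97
FSA contribution: $165.62
Pre-tax total = $495.97 + $165.62 = $661.59
Taxable wages = $5,510.73 − $661.59 = $4,849.14
Municipal income tax: $4,849.14 × 0.01 = $48.49
Federal tax withheld: $4,849.14 × 0.22 = $1,066.81
Medicare tax: only $97,124.91 − $93,332.90 = $3,792.01 of this check is subject → $3,792.01 × 0.025 = $94.80
Paid family leave insurance: $5,510.73 × 0.01 = $55.11
Charitable contribution: $329.26
Parking fee: $198.10
Total deductions = $495.97 + $165.62 + $48.49 + $1,066.81 + $94.80 + $55.11 + $329.26 + $198.10 = $2,454.16
Net pay = $5,510.73 − $2,454.16 = $3,056.57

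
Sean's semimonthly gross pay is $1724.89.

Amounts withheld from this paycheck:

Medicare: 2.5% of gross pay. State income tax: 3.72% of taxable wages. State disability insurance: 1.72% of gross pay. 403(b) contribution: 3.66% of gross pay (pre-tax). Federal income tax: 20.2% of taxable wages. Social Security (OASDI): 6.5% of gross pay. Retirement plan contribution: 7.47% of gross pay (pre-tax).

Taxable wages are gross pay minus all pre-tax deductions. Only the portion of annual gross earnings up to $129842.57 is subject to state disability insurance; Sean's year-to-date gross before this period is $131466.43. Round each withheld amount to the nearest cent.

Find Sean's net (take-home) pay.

403(b) contribution: $1724.89 × 0.0366 = $63.13
Retirement plan contribution: $1724.89 × 0.0747 = $128.85
Pre-tax total = $63.13 + $128.85 = $191.98
Taxable wages = $1724.89 − $191.98 = $1532.91
Federal income tax: $1532.91 × 0.202 = $309.65
State income tax: $1532.91 × 0.0372 = $57.02
Social Security (OASDI): $1724.89 × 0.065 = $112.12
Medicare: $1724.89 × 0.025 = $43.12
State disability insurance: annual cap $129842.57 already reached (YTD $131466.43), so $0.00
Total deductions = $63.13 + $128.85 + $309.65 + $57.02 + $112.12 + $43.12 + $0.00 = $713.89
Net pay = $1724.89 − $713.89 = $1011.00

$1011.00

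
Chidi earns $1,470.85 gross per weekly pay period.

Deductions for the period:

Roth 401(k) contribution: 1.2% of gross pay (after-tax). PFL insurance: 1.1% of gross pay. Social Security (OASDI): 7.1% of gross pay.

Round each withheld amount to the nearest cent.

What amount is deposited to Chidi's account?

Social Security (OASDI): $1,470.85 × 0.071 = $104.43
PFL insurance: $1,470.85 × 0.011 = $16.18
Roth 401(k) contribution: $1,470.85 × 0.012 = $17.65
Total deductions = $104.43 + $16.18 + $17.65 = $138.26
Net pay = $1,470.85 − $138.26 = $1,332.59

$1,332.59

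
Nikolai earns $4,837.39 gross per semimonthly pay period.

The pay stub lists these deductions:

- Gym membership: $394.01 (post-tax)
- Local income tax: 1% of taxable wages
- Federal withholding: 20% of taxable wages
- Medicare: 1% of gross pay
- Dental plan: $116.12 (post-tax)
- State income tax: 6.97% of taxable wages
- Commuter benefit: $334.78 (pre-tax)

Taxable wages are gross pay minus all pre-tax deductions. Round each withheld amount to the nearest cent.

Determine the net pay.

Commuter benefit: $334.78
Taxable wages = $4,837.39 − $334.78 = $4,502.61
State income tax: $4,502.61 × 0.0697 = $313.83
Federal withholding: $4,502.61 × 0.2 = $900.52
Local income tax: $4,502.61 × 0.01 = $45.03
Medicare: $4,837.39 × 0.01 = $48.37
Dental plan: $116.12
Gym membership: $394.01
Total deductions = $334.78 + $313.83 + $900.52 + $45.03 + $48.37 + $116.12 + $394.01 = $2,152.66
Net pay = $4,837.39 − $2,152.66 = $2,684.73

$2,684.73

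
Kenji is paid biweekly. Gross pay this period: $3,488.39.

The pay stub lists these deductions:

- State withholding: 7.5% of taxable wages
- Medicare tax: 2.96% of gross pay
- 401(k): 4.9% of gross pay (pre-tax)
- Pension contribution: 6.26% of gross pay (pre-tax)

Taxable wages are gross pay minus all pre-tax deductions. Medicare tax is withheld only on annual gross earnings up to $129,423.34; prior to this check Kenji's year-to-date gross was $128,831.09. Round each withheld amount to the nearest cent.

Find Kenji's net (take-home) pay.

$2,849.13

Pension contribution: $3,488.39 × 0.0626 = $218.37
401(k): $3,488.39 × 0.049 = $170.93
Pre-tax total = $218.37 + $170.93 = $389.30
Taxable wages = $3,488.39 − $389.30 = $3,099.09
State withholding: $3,099.09 × 0.075 = $232.43
Medicare tax: only $129,423.34 − $128,831.09 = $592.25 of this check is subject → $592.25 × 0.0296 = $17.53
Total deductions = $218.37 + $170.93 + $232.43 + $17.53 = $639.26
Net pay = $3,488.39 − $639.26 = $2,849.13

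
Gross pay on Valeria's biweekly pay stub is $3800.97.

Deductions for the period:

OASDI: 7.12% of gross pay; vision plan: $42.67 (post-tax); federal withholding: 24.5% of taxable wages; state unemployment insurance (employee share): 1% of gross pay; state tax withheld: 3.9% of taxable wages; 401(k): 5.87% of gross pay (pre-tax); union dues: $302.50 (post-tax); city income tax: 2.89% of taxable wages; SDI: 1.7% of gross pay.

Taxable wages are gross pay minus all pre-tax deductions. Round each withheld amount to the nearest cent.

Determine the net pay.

401(k): $3800.97 × 0.0587 = $223.12
Taxable wages = $3800.97 − $223.12 = $3577.85
State tax withheld: $3577.85 × 0.039 = $139.54
City income tax: $3577.85 × 0.0289 = $103.40
Federal withholding: $3577.85 × 0.245 = $876.57
State unemployment insurance (employee share): $3800.97 × 0.01 = $38.01
OASDI: $3800.97 × 0.0712 = $270.63
SDI: $3800.97 × 0.017 = $64.62
Union dues: $302.50
Vision plan: $42.67
Total deductions = $223.12 + $139.54 + $103.40 + $876.57 + $38.01 + $270.63 + $64.62 + $302.50 + $42.67 = $2061.06
Net pay = $3800.97 − $2061.06 = $1739.91

$1739.91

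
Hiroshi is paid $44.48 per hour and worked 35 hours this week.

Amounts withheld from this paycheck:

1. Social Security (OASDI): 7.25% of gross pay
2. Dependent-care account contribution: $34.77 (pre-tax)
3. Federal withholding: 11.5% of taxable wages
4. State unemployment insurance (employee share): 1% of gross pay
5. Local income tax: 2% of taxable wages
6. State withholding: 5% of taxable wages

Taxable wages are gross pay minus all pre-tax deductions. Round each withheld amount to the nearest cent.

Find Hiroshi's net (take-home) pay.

$1,112.02

Gross pay: 35 × $44.48 = $1,556.80
Dependent-care account contribution: $34.77
Taxable wages = $1,556.80 − $34.77 = $1,522.03
Local income tax: $1,522.03 × 0.02 = $30.44
State withholding: $1,522.03 × 0.05 = $76.10
Federal withholding: $1,522.03 × 0.115 = $175.03
Social Security (OASDI): $1,556.80 × 0.0725 = $112.87
State unemployment insurance (employee share): $1,556.80 × 0.01 = $15.57
Total deductions = $34.77 + $30.44 + $76.10 + $175.03 + $112.87 + $15.57 = $444.78
Net pay = $1,556.80 − $444.78 = $1,112.02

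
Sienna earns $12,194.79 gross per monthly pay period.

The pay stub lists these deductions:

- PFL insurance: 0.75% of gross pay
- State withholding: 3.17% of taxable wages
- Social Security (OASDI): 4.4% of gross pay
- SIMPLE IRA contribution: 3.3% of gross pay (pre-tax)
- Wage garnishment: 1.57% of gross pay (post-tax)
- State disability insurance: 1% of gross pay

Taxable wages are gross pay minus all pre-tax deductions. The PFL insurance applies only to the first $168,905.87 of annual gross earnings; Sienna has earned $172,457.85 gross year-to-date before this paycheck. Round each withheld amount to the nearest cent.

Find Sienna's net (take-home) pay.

$10,568.56

SIMPLE IRA contribution: $12,194.79 × 0.033 = $402.43
Taxable wages = $12,194.79 − $402.43 = $11,792.36
State withholding: $11,792.36 × 0.0317 = $373.82
Social Security (OASDI): $12,194.79 × 0.044 = $536.57
State disability insurance: $12,194.79 × 0.01 = $121.95
PFL insurance: annual cap $168,905.87 already reached (YTD $172,457.85), so $0.00
Wage garnishment: $12,194.79 × 0.0157 = $191.46
Total deductions = $402.43 + $373.82 + $536.57 + $121.95 + $0.00 + $191.46 = $1,626.23
Net pay = $12,194.79 − $1,626.23 = $10,568.56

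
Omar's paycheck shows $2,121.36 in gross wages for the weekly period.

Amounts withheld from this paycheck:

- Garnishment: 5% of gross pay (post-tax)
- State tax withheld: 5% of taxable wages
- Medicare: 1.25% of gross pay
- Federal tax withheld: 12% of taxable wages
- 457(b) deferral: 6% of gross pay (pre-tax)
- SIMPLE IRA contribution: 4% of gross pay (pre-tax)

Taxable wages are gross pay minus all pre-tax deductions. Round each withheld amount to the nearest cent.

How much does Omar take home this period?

$1,452.07

457(b) deferral: $2,121.36 × 0.06 = $127.28
SIMPLE IRA contribution: $2,121.36 × 0.04 = $84.85
Pre-tax total = $127.28 + $84.85 = $212.13
Taxable wages = $2,121.36 − $212.13 = $1,909.23
Federal tax withheld: $1,909.23 × 0.12 = $229.11
State tax withheld: $1,909.23 × 0.05 = $95.46
Medicare: $2,121.36 × 0.0125 = $26.52
Garnishment: $2,121.36 × 0.05 = $106.07
Total deductions = $127.28 + $84.85 + $229.11 + $95.46 + $26.52 + $106.07 = $669.29
Net pay = $2,121.36 − $669.29 = $1,452.07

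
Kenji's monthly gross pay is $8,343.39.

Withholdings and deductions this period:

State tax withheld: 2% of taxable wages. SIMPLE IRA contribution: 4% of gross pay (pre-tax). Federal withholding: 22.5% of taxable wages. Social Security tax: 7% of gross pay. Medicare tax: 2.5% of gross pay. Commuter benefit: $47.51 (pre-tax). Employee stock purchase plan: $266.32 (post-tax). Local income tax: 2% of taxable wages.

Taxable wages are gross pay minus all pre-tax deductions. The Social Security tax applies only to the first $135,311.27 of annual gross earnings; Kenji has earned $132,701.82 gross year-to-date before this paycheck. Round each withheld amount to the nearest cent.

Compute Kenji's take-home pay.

SIMPLE IRA contribution: $8,343.39 × 0.04 = $333.74
Commuter benefit: $47.51
Pre-tax total = $333.74 + $47.51 = $381.25
Taxable wages = $8,343.39 − $381.25 = $7,962.14
Local income tax: $7,962.14 × 0.02 = $159.24
State tax withheld: $7,962.14 × 0.02 = $159.24
Federal withholding: $7,962.14 × 0.225 = $1,791.48
Medicare tax: $8,343.39 × 0.025 = $208.58
Social Security tax: only $135,311.27 − $132,701.82 = $2,609.45 of this check is subject → $2,609.45 × 0.07 = $182.66
Employee stock purchase plan: $266.32
Total deductions = $333.74 + $47.51 + $159.24 + $159.24 + $1,791.48 + $208.58 + $182.66 + $266.32 = $3,148.77
Net pay = $8,343.39 − $3,148.77 = $5,194.62

$5,194.62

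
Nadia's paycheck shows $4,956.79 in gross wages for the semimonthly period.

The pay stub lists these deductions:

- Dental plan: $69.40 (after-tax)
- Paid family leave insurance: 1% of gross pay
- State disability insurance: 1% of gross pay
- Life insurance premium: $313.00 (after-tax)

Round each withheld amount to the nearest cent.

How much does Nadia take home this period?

Paid family leave insurance: $4,956.79 × 0.01 = $49.57
State disability insurance: $4,956.79 × 0.01 = $49.57
Dental plan: $69.40
Life insurance premium: $313.00
Total deductions = $49.57 + $49.57 + $69.40 + $313.00 = $481.54
Net pay = $4,956.79 − $481.54 = $4,475.25

$4,475.25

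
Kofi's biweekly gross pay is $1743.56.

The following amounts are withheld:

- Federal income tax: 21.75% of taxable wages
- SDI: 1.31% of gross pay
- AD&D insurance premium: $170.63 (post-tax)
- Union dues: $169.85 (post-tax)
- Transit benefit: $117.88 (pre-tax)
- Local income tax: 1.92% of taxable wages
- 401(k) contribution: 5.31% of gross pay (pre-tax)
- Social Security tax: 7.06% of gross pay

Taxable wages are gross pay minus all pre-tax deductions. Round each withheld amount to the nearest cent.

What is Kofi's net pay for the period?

401(k) contribution: $1743.56 × 0.0531 = $92.58
Transit benefit: $117.88
Pre-tax total = $92.58 + $117.88 = $210.46
Taxable wages = $1743.56 − $210.46 = $1533.10
Local income tax: $1533.10 × 0.0192 = $29.44
Federal income tax: $1533.10 × 0.2175 = $333.45
SDI: $1743.56 × 0.0131 = $22.84
Social Security tax: $1743.56 × 0.0706 = $123.10
AD&D insurance premium: $170.63
Union dues: $169.85
Total deductions = $92.58 + $117.88 + $29.44 + $333.45 + $22.84 + $123.10 + $170.63 + $169.85 = $1059.77
Net pay = $1743.56 − $1059.77 = $683.79

$683.79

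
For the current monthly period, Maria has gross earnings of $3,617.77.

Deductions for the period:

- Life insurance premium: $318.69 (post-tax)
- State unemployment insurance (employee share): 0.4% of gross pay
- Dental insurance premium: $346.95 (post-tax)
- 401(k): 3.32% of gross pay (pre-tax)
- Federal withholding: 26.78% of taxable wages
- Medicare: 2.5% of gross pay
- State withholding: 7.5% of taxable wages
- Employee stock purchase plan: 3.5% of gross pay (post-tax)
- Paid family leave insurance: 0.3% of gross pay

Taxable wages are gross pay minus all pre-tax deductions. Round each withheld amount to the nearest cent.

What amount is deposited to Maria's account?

$1,390.65

401(k): $3,617.77 × 0.0332 = $120.11
Taxable wages = $3,617.77 − $120.11 = $3,497.66
State withholding: $3,497.66 × 0.075 = $262.32
Federal withholding: $3,497.66 × 0.2678 = $936.67
State unemployment insurance (employee share): $3,617.77 × 0.004 = $14.47
Medicare: $3,617.77 × 0.025 = $90.44
Paid family leave insurance: $3,617.77 × 0.003 = $10.85
Employee stock purchase plan: $3,617.77 × 0.035 = $126.62
Life insurance premium: $318.69
Dental insurance premium: $346.95
Total deductions = $120.11 + $262.32 + $936.67 + $14.47 + $90.44 + $10.85 + $126.62 + $318.69 + $346.95 = $2,227.12
Net pay = $3,617.77 − $2,227.12 = $1,390.65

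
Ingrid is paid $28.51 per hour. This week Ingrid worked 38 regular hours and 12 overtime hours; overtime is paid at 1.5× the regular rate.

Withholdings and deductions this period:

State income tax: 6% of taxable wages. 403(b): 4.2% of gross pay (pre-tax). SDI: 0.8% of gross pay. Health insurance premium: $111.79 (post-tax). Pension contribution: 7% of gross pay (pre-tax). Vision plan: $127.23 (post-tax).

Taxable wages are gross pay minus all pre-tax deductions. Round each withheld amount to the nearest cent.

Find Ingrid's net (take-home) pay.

Regular pay: 38 × $28.51 = $1083.38
Overtime pay: 12 × $28.51 × 1.5 = $513.18
Gross pay = $1083.38 + $513.18 = $1596.56
403(b): $1596.56 × 0.042 = $67.06
Pension contribution: $1596.56 × 0.07 = $111.76
Pre-tax total = $67.06 + $111.76 = $178.82
Taxable wages = $1596.56 − $178.82 = $1417.74
State income tax: $1417.74 × 0.06 = $85.06
SDI: $1596.56 × 0.008 = $12.77
Vision plan: $127.23
Health insurance premium: $111.79
Total deductions = $67.06 + $111.76 + $85.06 + $12.77 + $127.23 + $111.79 = $515.67
Net pay = $1596.56 − $515.67 = $1080.89

$1080.89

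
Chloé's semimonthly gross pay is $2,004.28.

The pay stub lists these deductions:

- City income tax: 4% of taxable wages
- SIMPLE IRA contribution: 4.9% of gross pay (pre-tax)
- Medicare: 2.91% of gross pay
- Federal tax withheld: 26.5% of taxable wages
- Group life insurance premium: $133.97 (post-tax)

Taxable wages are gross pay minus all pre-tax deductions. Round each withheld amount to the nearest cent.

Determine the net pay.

$1,132.43

SIMPLE IRA contribution: $2,004.28 × 0.049 = $98.21
Taxable wages = $2,004.28 − $98.21 = $1,906.07
City income tax: $1,906.07 × 0.04 = $76.24
Federal tax withheld: $1,906.07 × 0.265 = $505.11
Medicare: $2,004.28 × 0.0291 = $58.32
Group life insurance premium: $133.97
Total deductions = $98.21 + $76.24 + $505.11 + $58.32 + $133.97 = $871.85
Net pay = $2,004.28 − $871.85 = $1,132.43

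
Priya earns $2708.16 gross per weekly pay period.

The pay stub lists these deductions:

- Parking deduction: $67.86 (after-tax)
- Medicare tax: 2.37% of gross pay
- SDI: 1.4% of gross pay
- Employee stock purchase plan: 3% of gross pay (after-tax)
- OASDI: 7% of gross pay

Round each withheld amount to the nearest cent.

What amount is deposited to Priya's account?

SDI: $2708.16 × 0.014 = $37.91
Medicare tax: $2708.16 × 0.0237 = $64.18
OASDI: $2708.16 × 0.07 = $189.57
Employee stock purchase plan: $2708.16 × 0.03 = $81.24
Parking deduction: $67.86
Total deductions = $37.91 + $64.18 + $189.57 + $81.24 + $67.86 = $440.76
Net pay = $2708.16 − $440.76 = $2267.40

$2267.40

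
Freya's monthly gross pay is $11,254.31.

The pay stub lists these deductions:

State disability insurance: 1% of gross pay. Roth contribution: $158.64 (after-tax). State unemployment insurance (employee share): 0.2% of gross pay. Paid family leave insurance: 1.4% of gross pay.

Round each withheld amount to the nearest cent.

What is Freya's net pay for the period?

Paid family leave insurance: $11,254.31 × 0.014 = $157.56
State disability insurance: $11,254.31 × 0.01 = $112.54
State unemployment insurance (employee share): $11,254.31 × 0.002 = $22.51
Roth contribution: $158.64
Total deductions = $157.56 + $112.54 + $22.51 + $158.64 = $451.25
Net pay = $11,254.31 − $451.25 = $10,803.06

$10,803.06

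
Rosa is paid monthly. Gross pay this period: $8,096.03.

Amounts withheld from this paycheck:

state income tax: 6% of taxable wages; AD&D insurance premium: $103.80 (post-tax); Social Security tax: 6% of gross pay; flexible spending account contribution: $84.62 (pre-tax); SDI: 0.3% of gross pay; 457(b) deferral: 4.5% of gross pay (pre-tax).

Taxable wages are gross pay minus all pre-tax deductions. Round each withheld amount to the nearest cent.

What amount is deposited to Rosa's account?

$6,574.41

Flexible spending account contribution: $84.62
457(b) deferral: $8,096.03 × 0.045 = $364.32
Pre-tax total = $84.62 + $364.32 = $448.94
Taxable wages = $8,096.03 − $448.94 = $7,647.09
State income tax: $7,647.09 × 0.06 = $458.83
Social Security tax: $8,096.03 × 0.06 = $485.76
SDI: $8,096.03 × 0.003 = $24.29
AD&D insurance premium: $103.80
Total deductions = $84.62 + $364.32 + $458.83 + $485.76 + $24.29 + $103.80 = $1,521.62
Net pay = $8,096.03 − $1,521.62 = $6,574.41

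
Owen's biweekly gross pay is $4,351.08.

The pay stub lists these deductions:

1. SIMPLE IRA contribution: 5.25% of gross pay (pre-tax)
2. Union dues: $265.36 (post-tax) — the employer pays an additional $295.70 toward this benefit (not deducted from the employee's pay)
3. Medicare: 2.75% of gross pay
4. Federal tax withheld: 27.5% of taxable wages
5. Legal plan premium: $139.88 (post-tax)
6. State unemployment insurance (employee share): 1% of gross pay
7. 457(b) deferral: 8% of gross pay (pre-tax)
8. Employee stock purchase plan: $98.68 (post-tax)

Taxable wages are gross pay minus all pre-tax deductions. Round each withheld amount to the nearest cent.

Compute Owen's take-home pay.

457(b) deferral: $4,351.08 × 0.08 = $348.09
SIMPLE IRA contribution: $4,351.08 × 0.0525 = $228.43
Pre-tax total = $348.09 + $228.43 = $576.52
Taxable wages = $4,351.08 − $576.52 = $3,774.56
Federal tax withheld: $3,774.56 × 0.275 = $1,038.00
Medicare: $4,351.08 × 0.0275 = $119.65
State unemployment insurance (employee share): $4,351.08 × 0.01 = $43.51
Employee stock purchase plan: $98.68
Union dues: $265.36
Legal plan premium: $139.88
(Employer's $295.70 toward union dues is not withheld from the employee.)
Total deductions = $348.09 + $228.43 + $1,038.00 + $119.65 + $43.51 + $98.68 + $265.36 + $139.88 = $2,281.60
Net pay = $4,351.08 − $2,281.60 = $2,069.48

$2,069.48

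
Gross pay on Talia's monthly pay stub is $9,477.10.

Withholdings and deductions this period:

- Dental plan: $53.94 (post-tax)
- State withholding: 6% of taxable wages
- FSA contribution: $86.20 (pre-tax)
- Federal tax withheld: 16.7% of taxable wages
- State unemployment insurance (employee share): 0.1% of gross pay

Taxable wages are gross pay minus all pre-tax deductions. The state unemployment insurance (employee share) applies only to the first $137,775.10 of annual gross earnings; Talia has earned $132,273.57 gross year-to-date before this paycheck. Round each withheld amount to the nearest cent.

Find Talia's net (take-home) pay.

FSA contribution: $86.20
Taxable wages = $9,477.10 − $86.20 = $9,390.90
Federal tax withheld: $9,390.90 × 0.167 = $1,568.28
State withholding: $9,390.90 × 0.06 = $563.45
State unemployment insurance (employee share): only $137,775.10 − $132,273.57 = $5,501.53 of this check is subject → $5,501.53 × 0.001 = $5.50
Dental plan: $53.94
Total deductions = $86.20 + $1,568.28 + $563.45 + $5.50 + $53.94 = $2,277.37
Net pay = $9,477.10 − $2,277.37 = $7,199.73

$7,199.73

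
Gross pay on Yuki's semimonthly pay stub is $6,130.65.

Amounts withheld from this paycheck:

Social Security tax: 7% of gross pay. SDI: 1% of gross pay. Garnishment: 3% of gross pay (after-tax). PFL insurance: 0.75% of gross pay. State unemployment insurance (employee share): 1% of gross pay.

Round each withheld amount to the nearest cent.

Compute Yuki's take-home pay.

Social Security tax: $6,130.65 × 0.07 = $429.15
SDI: $6,130.65 × 0.01 = $61.31
State unemployment insurance (employee share): $6,130.65 × 0.01 = $61.31
PFL insurance: $6,130.65 × 0.0075 = $45.98
Garnishment: $6,130.65 × 0.03 = $183.92
Total deductions = $429.15 + $61.31 + $61.31 + $45.98 + $183.92 = $781.67
Net pay = $6,130.65 − $781.67 = $5,348.98

$5,348.98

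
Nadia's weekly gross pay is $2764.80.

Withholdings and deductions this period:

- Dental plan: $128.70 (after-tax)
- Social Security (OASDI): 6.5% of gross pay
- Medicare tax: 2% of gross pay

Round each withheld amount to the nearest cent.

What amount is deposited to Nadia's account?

Social Security (OASDI): $2764.80 × 0.065 = $179.71
Medicare tax: $2764.80 × 0.02 = $55.30
Dental plan: $128.70
Total deductions = $179.71 + $55.30 + $128.70 = $363.71
Net pay = $2764.80 − $363.71 = $2401.09

$2401.09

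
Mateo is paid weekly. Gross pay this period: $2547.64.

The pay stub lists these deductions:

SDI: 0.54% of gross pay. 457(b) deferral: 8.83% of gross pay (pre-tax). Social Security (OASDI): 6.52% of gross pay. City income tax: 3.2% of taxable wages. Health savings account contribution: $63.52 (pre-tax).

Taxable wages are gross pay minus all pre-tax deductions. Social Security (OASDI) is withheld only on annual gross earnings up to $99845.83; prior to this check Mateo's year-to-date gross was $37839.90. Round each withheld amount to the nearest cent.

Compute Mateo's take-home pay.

$2007.00

457(b) deferral: $2547.64 × 0.0883 = $224.96
Health savings account contribution: $63.52
Pre-tax total = $224.96 + $63.52 = $288.48
Taxable wages = $2547.64 − $288.48 = $2259.16
City income tax: $2259.16 × 0.032 = $72.29
SDI: $2547.64 × 0.0054 = $13.76
Social Security (OASDI): cap not yet reached, full $2547.64 is subject → $2547.64 × 0.0652 = $166.11
Total deductions = $224.96 + $63.52 + $72.29 + $13.76 + $166.11 = $540.64
Net pay = $2547.64 − $540.64 = $2007.00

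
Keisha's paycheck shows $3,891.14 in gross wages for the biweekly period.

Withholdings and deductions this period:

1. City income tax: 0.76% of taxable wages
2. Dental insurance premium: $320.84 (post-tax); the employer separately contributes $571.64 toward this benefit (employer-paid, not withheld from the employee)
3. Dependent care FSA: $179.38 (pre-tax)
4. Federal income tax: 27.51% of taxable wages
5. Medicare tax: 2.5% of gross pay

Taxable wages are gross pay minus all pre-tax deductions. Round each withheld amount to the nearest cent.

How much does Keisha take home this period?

$2,244.32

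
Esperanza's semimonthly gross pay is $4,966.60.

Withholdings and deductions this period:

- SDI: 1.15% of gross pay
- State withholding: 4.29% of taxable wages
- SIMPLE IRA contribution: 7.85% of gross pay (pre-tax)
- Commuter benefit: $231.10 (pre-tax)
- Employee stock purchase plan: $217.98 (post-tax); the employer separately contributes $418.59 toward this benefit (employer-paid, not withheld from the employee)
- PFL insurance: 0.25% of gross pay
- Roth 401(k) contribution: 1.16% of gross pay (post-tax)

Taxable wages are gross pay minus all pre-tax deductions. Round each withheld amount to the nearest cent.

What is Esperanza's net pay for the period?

$3,814.06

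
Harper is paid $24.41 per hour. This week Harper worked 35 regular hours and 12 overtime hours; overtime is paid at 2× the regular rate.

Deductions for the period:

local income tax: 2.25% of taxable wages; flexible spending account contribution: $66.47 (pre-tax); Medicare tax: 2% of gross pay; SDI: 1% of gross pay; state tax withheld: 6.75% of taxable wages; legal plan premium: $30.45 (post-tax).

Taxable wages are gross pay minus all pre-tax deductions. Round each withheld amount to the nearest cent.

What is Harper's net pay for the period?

Regular pay: 35 × $24.41 = $854.35
Overtime pay: 12 × $24.41 × 2 = $585.84
Gross pay = $854.35 + $585.84 = $1,440.19
Flexible spending account contribution: $66.47
Taxable wages = $1,440.19 − $66.47 = $1,373.72
State tax withheld: $1,373.72 × 0.0675 = $92.73
Local income tax: $1,373.72 × 0.0225 = $30.91
Medicare tax: $1,440.19 × 0.02 = $28.80
SDI: $1,440.19 × 0.01 = $14.40
Legal plan premium: $30.45
Total deductions = $66.47 + $92.73 + $30.91 + $28.80 + $14.40 + $30.45 = $263.76
Net pay = $1,440.19 − $263.76 = $1,176.43

$1,176.43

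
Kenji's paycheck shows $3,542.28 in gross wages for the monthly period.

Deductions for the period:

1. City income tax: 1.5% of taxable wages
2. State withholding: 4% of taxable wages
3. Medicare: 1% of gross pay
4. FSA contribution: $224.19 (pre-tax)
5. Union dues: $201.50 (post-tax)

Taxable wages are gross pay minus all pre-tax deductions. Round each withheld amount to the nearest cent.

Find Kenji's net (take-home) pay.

FSA contribution: $224.19
Taxable wages = $3,542.28 − $224.19 = $3,318.09
City income tax: $3,318.09 × 0.015 = $49.77
State withholding: $3,318.09 × 0.04 = $132.72
Medicare: $3,542.28 × 0.01 = $35.42
Union dues: $201.50
Total deductions = $224.19 + $49.77 + $132.72 + $35.42 + $201.50 = $643.60
Net pay = $3,542.28 − $643.60 = $2,898.68

$2,898.68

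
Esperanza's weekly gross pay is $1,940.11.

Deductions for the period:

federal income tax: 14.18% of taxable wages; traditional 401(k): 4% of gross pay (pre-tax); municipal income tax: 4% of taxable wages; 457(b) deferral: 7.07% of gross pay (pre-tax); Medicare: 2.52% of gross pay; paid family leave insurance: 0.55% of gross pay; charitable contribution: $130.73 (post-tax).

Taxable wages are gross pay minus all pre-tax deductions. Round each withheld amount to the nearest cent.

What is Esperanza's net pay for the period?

457(b) deferral: $1,940.11 × 0.0707 = $137.17
Traditional 401(k): $1,940.11 × 0.04 = $77.60
Pre-tax total = $137.17 + $77.60 = $214.77
Taxable wages = $1,940.11 − $214.77 = $1,725.34
Federal income tax: $1,725.34 × 0.1418 = $244.65
Municipal income tax: $1,725.34 × 0.04 = $69.01
Medicare: $1,940.11 × 0.0252 = $48.89
Paid family leave insurance: $1,940.11 × 0.0055 = $10.67
Charitable contribution: $130.73
Total deductions = $137.17 + $77.60 + $244.65 + $69.01 + $48.89 + $10.67 + $130.73 = $718.72
Net pay = $1,940.11 − $718.72 = $1,221.39

$1,221.39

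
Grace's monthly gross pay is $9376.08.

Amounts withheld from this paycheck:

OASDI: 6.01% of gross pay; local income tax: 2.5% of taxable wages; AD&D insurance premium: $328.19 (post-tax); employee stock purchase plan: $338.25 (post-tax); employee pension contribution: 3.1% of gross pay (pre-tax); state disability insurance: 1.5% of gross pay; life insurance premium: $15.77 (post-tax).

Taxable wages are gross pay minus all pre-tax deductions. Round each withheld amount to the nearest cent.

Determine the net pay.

Employee pension contribution: $9376.08 × 0.031 = $290.66
Taxable wages = $9376.08 − $290.66 = $9085.42
Local income tax: $9085.42 × 0.025 = $227.14
OASDI: $9376.08 × 0.0601 = $563.50
State disability insurance: $9376.08 × 0.015 = $140.64
AD&D insurance premium: $328.19
Life insurance premium: $15.77
Employee stock purchase plan: $338.25
Total deductions = $290.66 + $227.14 + $563.50 + $140.64 + $328.19 + $15.77 + $338.25 = $1904.15
Net pay = $9376.08 − $1904.15 = $7471.93

$7471.93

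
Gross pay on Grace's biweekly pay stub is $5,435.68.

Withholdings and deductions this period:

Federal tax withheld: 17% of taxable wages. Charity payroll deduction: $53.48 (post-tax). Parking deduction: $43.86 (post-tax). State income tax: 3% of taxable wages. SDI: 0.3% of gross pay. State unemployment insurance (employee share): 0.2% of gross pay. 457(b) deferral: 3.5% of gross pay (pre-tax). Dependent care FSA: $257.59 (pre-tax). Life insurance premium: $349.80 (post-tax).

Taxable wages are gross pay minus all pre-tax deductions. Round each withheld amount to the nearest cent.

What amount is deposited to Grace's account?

457(b) deferral: $5,435.68 × 0.035 = $190.25
Dependent care FSA: $257.59
Pre-tax total = $190.25 + $257.59 = $447.84
Taxable wages = $5,435.68 − $447.84 = $4,987.84
State income tax: $4,987.84 × 0.03 = $149.64
Federal tax withheld: $4,987.84 × 0.17 = $847.93
SDI: $5,435.68 × 0.003 = $16.31
State unemployment insurance (employee share): $5,435.68 × 0.002 = $10.87
Life insurance premium: $349.80
Charity payroll deduction: $53.48
Parking deduction: $43.86
Total deductions = $190.25 + $257.59 + $149.64 + $847.93 + $16.31 + $10.87 + $349.80 + $53.48 + $43.86 = $1,919.73
Net pay = $5,435.68 − $1,919.73 = $3,515.95

$3,515.95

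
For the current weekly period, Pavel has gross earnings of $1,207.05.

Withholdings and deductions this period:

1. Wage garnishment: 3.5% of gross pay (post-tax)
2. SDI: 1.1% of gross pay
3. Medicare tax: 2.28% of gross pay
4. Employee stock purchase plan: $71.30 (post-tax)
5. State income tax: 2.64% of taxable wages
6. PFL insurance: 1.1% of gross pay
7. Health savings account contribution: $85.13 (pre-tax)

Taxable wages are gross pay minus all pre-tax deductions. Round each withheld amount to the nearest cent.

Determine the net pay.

$924.67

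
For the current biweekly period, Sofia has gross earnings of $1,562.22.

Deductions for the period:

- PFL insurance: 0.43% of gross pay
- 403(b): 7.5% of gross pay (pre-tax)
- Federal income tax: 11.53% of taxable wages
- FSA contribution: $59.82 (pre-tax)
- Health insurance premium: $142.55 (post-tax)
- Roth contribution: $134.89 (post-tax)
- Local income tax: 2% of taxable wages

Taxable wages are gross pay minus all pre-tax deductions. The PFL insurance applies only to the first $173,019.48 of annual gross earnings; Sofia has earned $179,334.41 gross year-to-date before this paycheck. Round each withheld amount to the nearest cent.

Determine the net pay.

403(b): $1,562.22 × 0.075 = $117.17
FSA contribution: $59.82
Pre-tax total = $117.17 + $59.82 = $176.99
Taxable wages = $1,562.22 − $176.99 = $1,385.23
Federal income tax: $1,385.23 × 0.1153 = $159.72
Local income tax: $1,385.23 × 0.02 = $27.70
PFL insurance: annual cap $173,019.48 already reached (YTD $179,334.41), so $0.00
Roth contribution: $134.89
Health insurance premium: $142.55
Total deductions = $117.17 + $59.82 + $159.72 + $27.70 + $0.00 + $134.89 + $142.55 = $641.85
Net pay = $1,562.22 − $641.85 = $920.37

$920.37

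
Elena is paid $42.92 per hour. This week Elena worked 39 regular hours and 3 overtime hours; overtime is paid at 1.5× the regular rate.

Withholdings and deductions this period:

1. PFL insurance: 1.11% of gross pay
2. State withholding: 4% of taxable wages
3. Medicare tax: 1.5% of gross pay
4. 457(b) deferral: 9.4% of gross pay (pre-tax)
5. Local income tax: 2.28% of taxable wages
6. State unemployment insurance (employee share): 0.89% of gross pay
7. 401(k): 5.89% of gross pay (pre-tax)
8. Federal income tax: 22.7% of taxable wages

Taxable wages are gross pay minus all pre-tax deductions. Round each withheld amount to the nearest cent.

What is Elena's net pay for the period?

$1057.87

Regular pay: 39 × $42.92 = $1673.88
Overtime pay: 3 × $42.92 × 1.5 = $193.14
Gross pay = $1673.88 + $193.14 = $1867.02
457(b) deferral: $1867.02 × 0.094 = $175.50
401(k): $1867.02 × 0.0589 = $109.97
Pre-tax total = $175.50 + $109.97 = $285.47
Taxable wages = $1867.02 − $285.47 = $1581.55
Federal income tax: $1581.55 × 0.227 = $359.01
Local income tax: $1581.55 × 0.0228 = $36.06
State withholding: $1581.55 × 0.04 = $63.26
Medicare tax: $1867.02 × 0.015 = $28.01
State unemployment insurance (employee share): $1867.02 × 0.0089 = $16.62
PFL insurance: $1867.02 × 0.0111 = $20.72
Total deductions = $175.50 + $109.97 + $359.01 + $36.06 + $63.26 + $28.01 + $16.62 + $20.72 = $809.15
Net pay = $1867.02 − $809.15 = $1057.87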